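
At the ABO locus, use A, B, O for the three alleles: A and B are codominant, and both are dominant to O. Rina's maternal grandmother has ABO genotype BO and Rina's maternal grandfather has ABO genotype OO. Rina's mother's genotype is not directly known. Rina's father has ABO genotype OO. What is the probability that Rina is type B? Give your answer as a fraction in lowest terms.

1/4

Rina's mother's ABO genotype from BO × OO: 1/2 BO, 1/2 OO.
Crossing each possibility with the father OO and summing P(type B): 1/2·1/2 + 1/2·0 = 1/4.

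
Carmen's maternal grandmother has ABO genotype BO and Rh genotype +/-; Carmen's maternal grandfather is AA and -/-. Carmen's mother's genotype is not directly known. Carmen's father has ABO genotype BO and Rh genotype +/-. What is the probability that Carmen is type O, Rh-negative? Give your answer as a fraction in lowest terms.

3/64

Carmen's mother's ABO genotype from BO × AA: 1/2 AB, 1/2 AO.
Crossing each possibility with the father BO and summing P(type O): 1/2·0 + 1/2·1/4 = 1/8.
Similarly for Rh via the mother's Rh distribution: P(Rh-) = 3/8.
Independent loci: 1/8 × 3/8 = 3/64.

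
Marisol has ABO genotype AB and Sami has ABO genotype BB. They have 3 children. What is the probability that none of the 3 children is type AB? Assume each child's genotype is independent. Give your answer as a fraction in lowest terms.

1/8

ABO cross AB × BB → 1/2 B, 1/2 AB.
So P(type AB) = 1/2 per child.
P(not type AB) = 1/2 for one child; (1/2)^3 = 1/8.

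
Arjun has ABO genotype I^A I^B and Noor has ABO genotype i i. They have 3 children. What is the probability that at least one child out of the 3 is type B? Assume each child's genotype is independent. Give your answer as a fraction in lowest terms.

ABO cross I^A I^B × i i → 1/2 A, 1/2 B.
So P(type B) = 1/2 per child.
P(none) = (1/2)^3 = 1/8; P(at least one) = 1 − 1/8 = 7/8.

7/8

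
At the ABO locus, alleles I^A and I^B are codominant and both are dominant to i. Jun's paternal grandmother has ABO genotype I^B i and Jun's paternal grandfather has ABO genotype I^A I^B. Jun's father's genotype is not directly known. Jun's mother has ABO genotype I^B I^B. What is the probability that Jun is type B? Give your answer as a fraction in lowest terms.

Jun's father's ABO genotype from I^B i × I^A I^B: 1/4 I^A I^B, 1/4 I^A i, 1/4 I^B I^B, 1/4 I^B i.
Crossing each possibility with the mother I^B I^B and summing P(type B): 1/4·1/2 + 1/4·1/2 + 1/4·1 + 1/4·1 = 3/4.

3/4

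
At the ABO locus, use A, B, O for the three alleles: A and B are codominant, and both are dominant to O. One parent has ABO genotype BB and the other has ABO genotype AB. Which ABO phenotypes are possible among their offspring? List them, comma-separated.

B, AB

Gametes from BB × AB give offspring ABO genotypes AB, BB, i.e. phenotypes B, AB.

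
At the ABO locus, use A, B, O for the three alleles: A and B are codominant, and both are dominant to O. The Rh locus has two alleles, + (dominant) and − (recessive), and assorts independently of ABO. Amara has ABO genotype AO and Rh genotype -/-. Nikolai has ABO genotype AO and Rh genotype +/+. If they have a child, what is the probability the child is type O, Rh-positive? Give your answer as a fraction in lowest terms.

ABO cross AO × AO → offspring phenotypes: 1/4 O, 3/4 A.
Rh cross -/- × +/+ → 1 Rh+.
Independent loci: P(type O, Rh-positive) = 1/4 × 1 = 1/4.

1/4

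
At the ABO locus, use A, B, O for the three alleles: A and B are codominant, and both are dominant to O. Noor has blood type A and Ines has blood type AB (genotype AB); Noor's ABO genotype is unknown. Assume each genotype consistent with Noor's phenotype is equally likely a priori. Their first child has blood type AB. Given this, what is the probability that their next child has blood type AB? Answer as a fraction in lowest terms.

5/12

Possible genotypes: Noor ∈ {AA, AO}; Ines ∈ {AB}.
Weight each parental genotype pair by prior × P(type-AB child):
  AA × AB: posterior weight 2/3; P(next child type AB) = 1/2.
  AO × AB: posterior weight 1/3; P(next child type AB) = 1/4.
Weighted sum = 5/12.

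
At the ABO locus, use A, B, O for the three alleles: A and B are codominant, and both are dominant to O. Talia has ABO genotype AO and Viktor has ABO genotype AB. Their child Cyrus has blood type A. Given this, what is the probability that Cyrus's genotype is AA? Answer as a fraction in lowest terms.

Cross AO × AB → 1/4 AA, 1/4 AB, 1/4 AO, 1/4 BO.
Type-A genotypes among offspring: AA (1/4), AO (1/4); total 1/2.
P(AA | type A) = (1/4) / (1/2) = 1/2.

1/2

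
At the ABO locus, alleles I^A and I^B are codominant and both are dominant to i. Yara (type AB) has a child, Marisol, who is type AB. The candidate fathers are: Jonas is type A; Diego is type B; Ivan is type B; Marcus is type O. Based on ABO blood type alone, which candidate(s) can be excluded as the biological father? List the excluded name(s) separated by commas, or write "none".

Marcus

A candidate is excluded only if no genotype consistent with his phenotype could produce a type AB child with a type AB mother.
Marcus (type O): no genotype consistent with that phenotype can produce a type-AB child with a type-AB mother.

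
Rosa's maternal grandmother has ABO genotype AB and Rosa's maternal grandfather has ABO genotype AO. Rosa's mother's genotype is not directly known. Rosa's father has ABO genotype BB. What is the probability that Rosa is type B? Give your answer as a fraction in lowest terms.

1/2

Rosa's mother's ABO genotype from AB × AO: 1/4 AA, 1/4 AB, 1/4 AO, 1/4 BO.
Crossing each possibility with the father BB and summing P(type B): 1/4·0 + 1/4·1/2 + 1/4·1/2 + 1/4·1 = 1/2.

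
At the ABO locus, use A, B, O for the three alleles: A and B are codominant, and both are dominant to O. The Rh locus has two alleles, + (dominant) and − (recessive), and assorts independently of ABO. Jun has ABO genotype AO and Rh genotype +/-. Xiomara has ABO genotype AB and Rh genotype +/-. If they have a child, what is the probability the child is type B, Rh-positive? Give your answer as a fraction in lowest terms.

3/16

ABO cross AO × AB → offspring phenotypes: 1/2 A, 1/4 B, 1/4 AB.
Rh cross +/- × +/- → 3/4 Rh+, 1/4 Rh-.
Independent loci: P(type B, Rh-positive) = 1/4 × 3/4 = 3/16.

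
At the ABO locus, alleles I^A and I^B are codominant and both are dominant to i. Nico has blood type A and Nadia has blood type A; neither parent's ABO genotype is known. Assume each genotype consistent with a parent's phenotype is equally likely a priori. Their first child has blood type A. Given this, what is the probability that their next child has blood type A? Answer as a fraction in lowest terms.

19/20

Possible genotypes: Nico ∈ {I^A I^A, I^A i}; Nadia ∈ {I^A I^A, I^A i}.
Weight each parental genotype pair by prior × P(type-A child):
  I^A I^A × I^A I^A: posterior weight 4/15; P(next child type A) = 1.
  I^A I^A × I^A i: posterior weight 4/15; P(next child type A) = 1.
  I^A i × I^A I^A: posterior weight 4/15; P(next child type A) = 1.
  I^A i × I^A i: posterior weight 1/5; P(next child type A) = 3/4.
Weighted sum = 19/20.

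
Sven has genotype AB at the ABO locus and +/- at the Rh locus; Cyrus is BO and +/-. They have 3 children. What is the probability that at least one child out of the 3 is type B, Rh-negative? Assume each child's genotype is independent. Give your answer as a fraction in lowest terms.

ABO cross AB × BO → 1/4 A, 1/2 B, 1/4 AB.
Rh cross +/- × +/- → 3/4 Rh+, 1/4 Rh-; so P(type B, Rh-negative) = 1/2 × 1/4 = 1/8 per child.
P(none) = (7/8)^3 = 343/512; P(at least one) = 1 − 343/512 = 169/512.

169/512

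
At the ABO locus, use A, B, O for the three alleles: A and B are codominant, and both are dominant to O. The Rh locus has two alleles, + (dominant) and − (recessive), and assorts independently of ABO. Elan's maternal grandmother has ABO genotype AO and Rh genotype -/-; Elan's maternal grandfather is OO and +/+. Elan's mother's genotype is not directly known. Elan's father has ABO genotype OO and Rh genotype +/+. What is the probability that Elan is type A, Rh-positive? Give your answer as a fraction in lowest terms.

1/4

Elan's mother's ABO genotype from AO × OO: 1/2 AO, 1/2 OO.
Crossing each possibility with the father OO and summing P(type A): 1/2·1/2 + 1/2·0 = 1/4.
Similarly for Rh via the mother's Rh distribution: P(Rh+) = 1.
Independent loci: 1/4 × 1 = 1/4.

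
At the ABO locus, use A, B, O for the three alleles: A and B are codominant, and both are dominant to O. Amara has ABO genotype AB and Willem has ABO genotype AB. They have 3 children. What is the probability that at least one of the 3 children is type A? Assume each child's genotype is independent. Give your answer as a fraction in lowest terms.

37/64

ABO cross AB × AB → 1/4 A, 1/4 B, 1/2 AB.
So P(type A) = 1/4 per child.
P(none) = (3/4)^3 = 27/64; P(at least one) = 1 − 27/64 = 37/64.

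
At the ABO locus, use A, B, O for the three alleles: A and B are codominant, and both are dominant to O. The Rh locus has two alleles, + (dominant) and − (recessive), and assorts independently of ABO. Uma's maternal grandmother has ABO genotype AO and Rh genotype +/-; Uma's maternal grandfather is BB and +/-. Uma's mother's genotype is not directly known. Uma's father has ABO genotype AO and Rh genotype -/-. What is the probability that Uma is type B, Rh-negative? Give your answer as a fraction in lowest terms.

1/8

Uma's mother's ABO genotype from AO × BB: 1/2 AB, 1/2 BO.
Crossing each possibility with the father AO and summing P(type B): 1/2·1/4 + 1/2·1/4 = 1/4.
Similarly for Rh via the mother's Rh distribution: P(Rh-) = 1/2.
Independent loci: 1/4 × 1/2 = 1/8.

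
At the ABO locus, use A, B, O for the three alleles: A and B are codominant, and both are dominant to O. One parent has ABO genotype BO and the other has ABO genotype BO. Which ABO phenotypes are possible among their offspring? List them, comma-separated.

O, B

Gametes from BO × BO give offspring ABO genotypes BB, BO, OO, i.e. phenotypes O, B.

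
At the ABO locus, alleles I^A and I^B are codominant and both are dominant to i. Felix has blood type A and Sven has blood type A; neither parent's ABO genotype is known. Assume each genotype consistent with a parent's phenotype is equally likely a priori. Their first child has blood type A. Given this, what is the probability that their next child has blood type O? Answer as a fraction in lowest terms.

1/20

Possible genotypes: Felix ∈ {I^A I^A, I^A i}; Sven ∈ {I^A I^A, I^A i}.
Weight each parental genotype pair by prior × P(type-A child):
  I^A I^A × I^A I^A: posterior weight 4/15; P(next child type O) = 0.
  I^A I^A × I^A i: posterior weight 4/15; P(next child type O) = 0.
  I^A i × I^A I^A: posterior weight 4/15; P(next child type O) = 0.
  I^A i × I^A i: posterior weight 1/5; P(next child type O) = 1/4.
Weighted sum = 1/20.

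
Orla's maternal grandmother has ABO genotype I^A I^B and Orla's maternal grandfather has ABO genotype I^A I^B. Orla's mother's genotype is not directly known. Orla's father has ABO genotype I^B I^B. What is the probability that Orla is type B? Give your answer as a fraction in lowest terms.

1/2

Orla's mother's ABO genotype from I^A I^B × I^A I^B: 1/4 I^A I^A, 1/2 I^A I^B, 1/4 I^B I^B.
Crossing each possibility with the father I^B I^B and summing P(type B): 1/4·0 + 1/2·1/2 + 1/4·1 = 1/2.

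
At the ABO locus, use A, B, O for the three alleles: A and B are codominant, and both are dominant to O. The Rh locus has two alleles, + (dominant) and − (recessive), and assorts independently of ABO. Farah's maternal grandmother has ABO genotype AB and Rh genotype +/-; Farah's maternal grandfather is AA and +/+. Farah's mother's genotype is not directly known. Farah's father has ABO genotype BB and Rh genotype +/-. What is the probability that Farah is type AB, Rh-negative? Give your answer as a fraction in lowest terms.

Farah's mother's ABO genotype from AB × AA: 1/2 AA, 1/2 AB.
Crossing each possibility with the father BB and summing P(type AB): 1/2·1 + 1/2·1/2 = 3/4.
Similarly for Rh via the mother's Rh distribution: P(Rh-) = 1/8.
Independent loci: 3/4 × 1/8 = 3/32.

3/32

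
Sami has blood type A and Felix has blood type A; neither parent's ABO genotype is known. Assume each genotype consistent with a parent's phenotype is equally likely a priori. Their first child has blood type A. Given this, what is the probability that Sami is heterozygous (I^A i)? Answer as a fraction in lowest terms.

Possible genotypes: Sami ∈ {I^A I^A, I^A i}; Felix ∈ {I^A I^A, I^A i}.
Weight each parental genotype pair by prior × P(type-A child):
  I^A I^A × I^A I^A: posterior weight 4/15.
  I^A I^A × I^A i: posterior weight 4/15.
  I^A i × I^A I^A: posterior weight 4/15.
  I^A i × I^A i: posterior weight 1/5.
Sum the posterior weight over pairs where Sami is I^A i: 7/15.

7/15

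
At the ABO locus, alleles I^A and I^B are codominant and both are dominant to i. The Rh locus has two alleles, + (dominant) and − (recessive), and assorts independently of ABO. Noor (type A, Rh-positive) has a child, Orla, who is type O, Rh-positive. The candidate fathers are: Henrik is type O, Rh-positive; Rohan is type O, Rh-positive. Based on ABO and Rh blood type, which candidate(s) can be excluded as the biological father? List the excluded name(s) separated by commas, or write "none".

A candidate is excluded only if no genotype consistent with his phenotype could produce a type O, Rh-positive child with a type A, Rh-positive mother.
Every candidate has at least one consistent genotype combination, so none can be excluded.

none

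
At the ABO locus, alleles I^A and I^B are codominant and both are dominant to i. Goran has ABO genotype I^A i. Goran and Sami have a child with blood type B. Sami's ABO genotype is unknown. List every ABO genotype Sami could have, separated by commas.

For each candidate genotype of Sami, check whether crossing it with I^A i can produce every observed child phenotype.
  I^A I^A → possible child types {A} ✗
  I^A I^B → possible child types {A, B, AB} ✓
  I^A i → possible child types {O, A} ✗
  I^B I^B → possible child types {B, AB} ✓
  I^B i → possible child types {O, A, B, AB} ✓
  i i → possible child types {O, A} ✗

I^A I^B, I^B I^B, I^B i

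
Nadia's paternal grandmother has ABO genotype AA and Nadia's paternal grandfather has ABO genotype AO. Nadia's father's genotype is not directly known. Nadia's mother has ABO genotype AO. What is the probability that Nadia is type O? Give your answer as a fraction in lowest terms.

Nadia's father's ABO genotype from AA × AO: 1/2 AA, 1/2 AO.
Crossing each possibility with the mother AO and summing P(type O): 1/2·0 + 1/2·1/4 = 1/8.

1/8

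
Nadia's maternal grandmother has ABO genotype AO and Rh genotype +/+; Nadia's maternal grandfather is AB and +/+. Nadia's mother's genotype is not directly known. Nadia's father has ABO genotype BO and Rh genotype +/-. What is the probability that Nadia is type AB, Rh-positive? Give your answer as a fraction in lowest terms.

Nadia's mother's ABO genotype from AO × AB: 1/4 AA, 1/4 AB, 1/4 AO, 1/4 BO.
Crossing each possibility with the father BO and summing P(type AB): 1/4·1/2 + 1/4·1/4 + 1/4·1/4 + 1/4·0 = 1/4.
Similarly for Rh via the mother's Rh distribution: P(Rh+) = 1.
Independent loci: 1/4 × 1 = 1/4.

1/4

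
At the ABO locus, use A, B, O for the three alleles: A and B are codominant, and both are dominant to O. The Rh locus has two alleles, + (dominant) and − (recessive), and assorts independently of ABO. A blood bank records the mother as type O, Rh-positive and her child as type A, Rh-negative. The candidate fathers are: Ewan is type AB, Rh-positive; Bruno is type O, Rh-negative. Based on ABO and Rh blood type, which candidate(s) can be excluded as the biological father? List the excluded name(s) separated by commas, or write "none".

Bruno

A candidate is excluded only if no genotype consistent with his phenotype could produce a type A, Rh-negative child with a type O, Rh-positive mother.
Bruno (type O, Rh-): no genotype consistent with that phenotype can produce a type-A Rh- child with a type-O mother.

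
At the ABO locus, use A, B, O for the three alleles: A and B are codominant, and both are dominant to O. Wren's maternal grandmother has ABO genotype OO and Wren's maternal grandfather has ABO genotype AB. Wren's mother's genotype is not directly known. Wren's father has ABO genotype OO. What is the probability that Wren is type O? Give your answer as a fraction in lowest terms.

Wren's mother's ABO genotype from OO × AB: 1/2 AO, 1/2 BO.
Crossing each possibility with the father OO and summing P(type O): 1/2·1/2 + 1/2·1/2 = 1/2.

1/2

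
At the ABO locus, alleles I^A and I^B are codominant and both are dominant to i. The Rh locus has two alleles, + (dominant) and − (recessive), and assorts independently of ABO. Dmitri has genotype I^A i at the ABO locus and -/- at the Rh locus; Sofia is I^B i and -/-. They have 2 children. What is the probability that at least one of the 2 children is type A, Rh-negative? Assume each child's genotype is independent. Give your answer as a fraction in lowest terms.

7/16

ABO cross I^A i × I^B i → 1/4 O, 1/4 A, 1/4 B, 1/4 AB.
Rh cross -/- × -/- → 1 Rh-; so P(type A, Rh-negative) = 1/4 × 1 = 1/4 per child.
P(none) = (3/4)^2 = 9/16; P(at least one) = 1 − 9/16 = 7/16.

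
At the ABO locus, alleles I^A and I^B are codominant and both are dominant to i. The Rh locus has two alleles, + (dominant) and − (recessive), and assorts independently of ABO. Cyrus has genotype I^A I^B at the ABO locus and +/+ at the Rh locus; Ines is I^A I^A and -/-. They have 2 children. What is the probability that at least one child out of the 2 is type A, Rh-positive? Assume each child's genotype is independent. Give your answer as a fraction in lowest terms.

3/4

ABO cross I^A I^B × I^A I^A → 1/2 A, 1/2 AB.
Rh cross +/+ × -/- → 1 Rh+; so P(type A, Rh-positive) = 1/2 × 1 = 1/2 per child.
P(none) = (1/2)^2 = 1/4; P(at least one) = 1 − 1/4 = 3/4.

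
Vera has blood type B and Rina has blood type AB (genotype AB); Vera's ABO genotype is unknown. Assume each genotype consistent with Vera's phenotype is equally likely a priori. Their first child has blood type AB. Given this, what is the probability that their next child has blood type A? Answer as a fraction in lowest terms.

1/12

Possible genotypes: Vera ∈ {BB, BO}; Rina ∈ {AB}.
Weight each parental genotype pair by prior × P(type-AB child):
  BB × AB: posterior weight 2/3; P(next child type A) = 0.
  BO × AB: posterior weight 1/3; P(next child type A) = 1/4.
Weighted sum = 1/12.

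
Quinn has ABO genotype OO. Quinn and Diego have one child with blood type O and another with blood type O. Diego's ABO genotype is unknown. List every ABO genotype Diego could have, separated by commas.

AO, BO, OO

For each candidate genotype of Diego, check whether crossing it with OO can produce every observed child phenotype.
  AA → possible child types {A} ✗
  AB → possible child types {A, B} ✗
  AO → possible child types {O, A} ✓
  BB → possible child types {B} ✗
  BO → possible child types {O, B} ✓
  OO → possible child types {O} ✓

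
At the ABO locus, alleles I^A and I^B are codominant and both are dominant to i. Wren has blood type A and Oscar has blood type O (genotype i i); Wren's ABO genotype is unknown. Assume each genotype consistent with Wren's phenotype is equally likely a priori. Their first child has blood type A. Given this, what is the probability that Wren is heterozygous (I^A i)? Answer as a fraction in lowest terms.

Possible genotypes: Wren ∈ {I^A I^A, I^A i}; Oscar ∈ {i i}.
Weight each parental genotype pair by prior × P(type-A child):
  I^A I^A × i i: posterior weight 2/3.
  I^A i × i i: posterior weight 1/3.
Sum the posterior weight over pairs where Wren is I^A i: 1/3.

1/3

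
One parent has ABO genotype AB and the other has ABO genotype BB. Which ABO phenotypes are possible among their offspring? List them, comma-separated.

B, AB

Gametes from AB × BB give offspring ABO genotypes AB, BB, i.e. phenotypes B, AB.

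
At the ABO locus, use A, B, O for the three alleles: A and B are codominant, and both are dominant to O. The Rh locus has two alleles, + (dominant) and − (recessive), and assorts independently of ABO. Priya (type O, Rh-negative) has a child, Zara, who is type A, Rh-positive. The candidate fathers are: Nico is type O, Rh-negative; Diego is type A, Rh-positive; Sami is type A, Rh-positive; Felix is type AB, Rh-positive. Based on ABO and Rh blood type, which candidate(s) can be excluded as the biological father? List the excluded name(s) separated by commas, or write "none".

Nico

A candidate is excluded only if no genotype consistent with his phenotype could produce a type A, Rh-positive child with a type O, Rh-negative mother.
Nico (type O, Rh-): no genotype consistent with that phenotype can produce a type-A Rh+ child with a type-O mother.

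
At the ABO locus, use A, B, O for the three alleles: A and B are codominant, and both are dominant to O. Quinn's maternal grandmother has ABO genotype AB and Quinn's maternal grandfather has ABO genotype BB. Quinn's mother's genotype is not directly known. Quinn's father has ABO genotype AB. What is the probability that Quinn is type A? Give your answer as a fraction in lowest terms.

1/8

Quinn's mother's ABO genotype from AB × BB: 1/2 AB, 1/2 BB.
Crossing each possibility with the father AB and summing P(type A): 1/2·1/4 + 1/2·0 = 1/8.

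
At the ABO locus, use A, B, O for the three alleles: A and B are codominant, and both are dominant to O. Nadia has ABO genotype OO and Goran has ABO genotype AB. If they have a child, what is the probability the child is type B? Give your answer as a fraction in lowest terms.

ABO cross OO × AB → offspring phenotypes: 1/2 A, 1/2 B.
So P(type B) = 1/2.

1/2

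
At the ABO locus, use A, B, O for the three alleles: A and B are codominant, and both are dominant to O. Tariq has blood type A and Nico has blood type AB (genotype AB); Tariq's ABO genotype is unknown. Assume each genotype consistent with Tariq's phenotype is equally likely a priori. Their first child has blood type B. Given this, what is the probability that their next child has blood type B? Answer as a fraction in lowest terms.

1/4

Possible genotypes: Tariq ∈ {AA, AO}; Nico ∈ {AB}.
Weight each parental genotype pair by prior × P(type-B child):
  AO × AB: posterior weight 1; P(next child type B) = 1/4.
Weighted sum = 1/4.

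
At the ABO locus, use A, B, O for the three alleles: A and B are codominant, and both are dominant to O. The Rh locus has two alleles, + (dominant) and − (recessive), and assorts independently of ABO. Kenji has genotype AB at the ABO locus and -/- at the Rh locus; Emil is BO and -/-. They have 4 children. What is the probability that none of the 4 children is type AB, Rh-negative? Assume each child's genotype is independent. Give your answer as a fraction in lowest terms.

ABO cross AB × BO → 1/4 A, 1/2 B, 1/4 AB.
Rh cross -/- × -/- → 1 Rh-; so P(type AB, Rh-negative) = 1/4 × 1 = 1/4 per child.
P(not type AB, Rh-negative) = 3/4 for one child; (3/4)^4 = 81/256.

81/256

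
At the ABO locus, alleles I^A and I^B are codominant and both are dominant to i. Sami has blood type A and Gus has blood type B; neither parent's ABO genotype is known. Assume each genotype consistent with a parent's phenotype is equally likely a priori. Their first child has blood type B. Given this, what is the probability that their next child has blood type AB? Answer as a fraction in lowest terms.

5/12

Possible genotypes: Sami ∈ {I^A I^A, I^A i}; Gus ∈ {I^B I^B, I^B i}.
Weight each parental genotype pair by prior × P(type-B child):
  I^A i × I^B I^B: posterior weight 2/3; P(next child type AB) = 1/2.
  I^A i × I^B i: posterior weight 1/3; P(next child type AB) = 1/4.
Weighted sum = 5/12.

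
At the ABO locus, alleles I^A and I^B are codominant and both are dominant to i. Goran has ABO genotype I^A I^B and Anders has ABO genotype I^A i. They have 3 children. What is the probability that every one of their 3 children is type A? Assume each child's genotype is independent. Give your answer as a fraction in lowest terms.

ABO cross I^A I^B × I^A i → 1/2 A, 1/4 B, 1/4 AB.
So P(type A) = 1/2 per child.
All 3 independent: (1/2)^3 = 1/8.

1/8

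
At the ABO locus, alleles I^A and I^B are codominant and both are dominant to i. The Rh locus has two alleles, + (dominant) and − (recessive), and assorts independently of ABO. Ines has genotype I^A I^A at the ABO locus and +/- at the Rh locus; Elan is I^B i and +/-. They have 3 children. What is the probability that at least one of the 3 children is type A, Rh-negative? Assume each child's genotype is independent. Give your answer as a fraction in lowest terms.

ABO cross I^A I^A × I^B i → 1/2 A, 1/2 AB.
Rh cross +/- × +/- → 3/4 Rh+, 1/4 Rh-; so P(type A, Rh-negative) = 1/2 × 1/4 = 1/8 per child.
P(none) = (7/8)^3 = 343/512; P(at least one) = 1 − 343/512 = 169/512.

169/512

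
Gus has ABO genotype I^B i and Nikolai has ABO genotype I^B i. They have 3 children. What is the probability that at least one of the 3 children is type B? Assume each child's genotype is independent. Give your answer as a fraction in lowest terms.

ABO cross I^B i × I^B i → 1/4 O, 3/4 B.
So P(type B) = 3/4 per child.
P(none) = (1/4)^3 = 1/64; P(at least one) = 1 − 1/64 = 63/64.

63/64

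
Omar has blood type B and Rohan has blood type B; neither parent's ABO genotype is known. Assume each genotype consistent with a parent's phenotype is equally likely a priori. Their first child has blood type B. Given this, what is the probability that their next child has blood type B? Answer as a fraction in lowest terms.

19/20

Possible genotypes: Omar ∈ {BB, BO}; Rohan ∈ {BB, BO}.
Weight each parental genotype pair by prior × P(type-B child):
  BB × BB: posterior weight 4/15; P(next child type B) = 1.
  BB × BO: posterior weight 4/15; P(next child type B) = 1.
  BO × BB: posterior weight 4/15; P(next child type B) = 1.
  BO × BO: posterior weight 1/5; P(next child type B) = 3/4.
Weighted sum = 19/20.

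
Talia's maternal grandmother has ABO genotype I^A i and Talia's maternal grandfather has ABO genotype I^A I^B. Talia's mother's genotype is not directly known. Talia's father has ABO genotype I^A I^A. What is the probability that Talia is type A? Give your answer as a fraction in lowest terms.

Talia's mother's ABO genotype from I^A i × I^A I^B: 1/4 I^A I^A, 1/4 I^A I^B, 1/4 I^A i, 1/4 I^B i.
Crossing each possibility with the father I^A I^A and summing P(type A): 1/4·1 + 1/4·1/2 + 1/4·1 + 1/4·1/2 = 3/4.

3/4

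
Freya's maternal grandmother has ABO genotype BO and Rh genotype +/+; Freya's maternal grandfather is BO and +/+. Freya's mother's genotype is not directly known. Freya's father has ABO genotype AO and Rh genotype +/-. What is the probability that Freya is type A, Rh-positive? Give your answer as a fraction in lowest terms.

1/4

Freya's mother's ABO genotype from BO × BO: 1/4 BB, 1/2 BO, 1/4 OO.
Crossing each possibility with the father AO and summing P(type A): 1/4·0 + 1/2·1/4 + 1/4·1/2 = 1/4.
Similarly for Rh via the mother's Rh distribution: P(Rh+) = 1.
Independent loci: 1/4 × 1 = 1/4.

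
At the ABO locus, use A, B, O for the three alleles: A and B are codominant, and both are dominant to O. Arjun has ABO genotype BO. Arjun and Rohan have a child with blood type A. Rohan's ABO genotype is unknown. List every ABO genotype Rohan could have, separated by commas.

For each candidate genotype of Rohan, check whether crossing it with BO can produce every observed child phenotype.
  AA → possible child types {A, AB} ✓
  AB → possible child types {A, B, AB} ✓
  AO → possible child types {O, A, B, AB} ✓
  BB → possible child types {B} ✗
  BO → possible child types {O, B} ✗
  OO → possible child types {O, B} ✗

AA, AB, AO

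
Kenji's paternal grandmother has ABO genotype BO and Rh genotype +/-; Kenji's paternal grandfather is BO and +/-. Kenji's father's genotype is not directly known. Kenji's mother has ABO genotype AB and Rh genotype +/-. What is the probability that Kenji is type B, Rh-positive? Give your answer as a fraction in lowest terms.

3/8

Kenji's father's ABO genotype from BO × BO: 1/4 BB, 1/2 BO, 1/4 OO.
Crossing each possibility with the mother AB and summing P(type B): 1/4·1/2 + 1/2·1/2 + 1/4·1/2 = 1/2.
Similarly for Rh via the father's Rh distribution: P(Rh+) = 3/4.
Independent loci: 1/2 × 3/4 = 3/8.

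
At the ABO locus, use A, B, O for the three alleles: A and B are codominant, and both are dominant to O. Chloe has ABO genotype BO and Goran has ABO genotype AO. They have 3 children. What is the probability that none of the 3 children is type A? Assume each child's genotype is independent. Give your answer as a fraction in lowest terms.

27/64

ABO cross BO × AO → 1/4 O, 1/4 A, 1/4 B, 1/4 AB.
So P(type A) = 1/4 per child.
P(not type A) = 3/4 for one child; (3/4)^3 = 27/64.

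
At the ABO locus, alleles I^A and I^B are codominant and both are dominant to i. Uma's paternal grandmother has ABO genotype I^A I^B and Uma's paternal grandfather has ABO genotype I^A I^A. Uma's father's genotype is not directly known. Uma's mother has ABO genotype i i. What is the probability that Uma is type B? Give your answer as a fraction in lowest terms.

Uma's father's ABO genotype from I^A I^B × I^A I^A: 1/2 I^A I^A, 1/2 I^A I^B.
Crossing each possibility with the mother i i and summing P(type B): 1/2·0 + 1/2·1/2 = 1/4.

1/4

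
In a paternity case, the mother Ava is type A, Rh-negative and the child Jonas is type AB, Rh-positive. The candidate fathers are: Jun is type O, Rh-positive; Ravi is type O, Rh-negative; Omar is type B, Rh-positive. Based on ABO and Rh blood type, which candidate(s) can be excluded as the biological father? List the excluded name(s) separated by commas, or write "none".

A candidate is excluded only if no genotype consistent with his phenotype could produce a type AB, Rh-positive child with a type A, Rh-negative mother.
Jun (type O, Rh+): no genotype consistent with that phenotype can produce a type-AB Rh+ child with a type-A mother.
Ravi (type O, Rh-): no genotype consistent with that phenotype can produce a type-AB Rh+ child with a type-A mother.

Jun, Ravi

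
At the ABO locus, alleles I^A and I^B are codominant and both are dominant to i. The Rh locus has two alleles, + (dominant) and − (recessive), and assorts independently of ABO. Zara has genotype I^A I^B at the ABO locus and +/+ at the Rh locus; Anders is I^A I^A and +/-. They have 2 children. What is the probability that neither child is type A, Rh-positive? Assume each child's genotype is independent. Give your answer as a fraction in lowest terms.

1/4

ABO cross I^A I^B × I^A I^A → 1/2 A, 1/2 AB.
Rh cross +/+ × +/- → 1 Rh+; so P(type A, Rh-positive) = 1/2 × 1 = 1/2 per child.
P(not type A, Rh-positive) = 1/2 for one child; (1/2)^2 = 1/4.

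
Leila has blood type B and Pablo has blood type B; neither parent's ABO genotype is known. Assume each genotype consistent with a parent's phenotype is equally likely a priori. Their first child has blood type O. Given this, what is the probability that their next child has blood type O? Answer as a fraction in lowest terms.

1/4

Possible genotypes: Leila ∈ {BB, BO}; Pablo ∈ {BB, BO}.
Weight each parental genotype pair by prior × P(type-O child):
  BO × BO: posterior weight 1; P(next child type O) = 1/4.
Weighted sum = 1/4.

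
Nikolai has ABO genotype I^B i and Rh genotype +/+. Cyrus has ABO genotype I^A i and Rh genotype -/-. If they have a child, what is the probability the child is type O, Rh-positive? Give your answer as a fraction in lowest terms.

1/4

ABO cross I^B i × I^A i → offspring phenotypes: 1/4 O, 1/4 A, 1/4 B, 1/4 AB.
Rh cross +/+ × -/- → 1 Rh+.
Independent loci: P(type O, Rh-positive) = 1/4 × 1 = 1/4.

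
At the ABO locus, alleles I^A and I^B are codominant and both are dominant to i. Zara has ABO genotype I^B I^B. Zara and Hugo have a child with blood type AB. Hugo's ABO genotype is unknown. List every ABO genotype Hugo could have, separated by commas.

For each candidate genotype of Hugo, check whether crossing it with I^B I^B can produce every observed child phenotype.
  I^A I^A → possible child types {AB} ✓
  I^A I^B → possible child types {B, AB} ✓
  I^A i → possible child types {B, AB} ✓
  I^B I^B → possible child types {B} ✗
  I^B i → possible child types {B} ✗
  i i → possible child types {B} ✗

I^A I^A, I^A I^B, I^A i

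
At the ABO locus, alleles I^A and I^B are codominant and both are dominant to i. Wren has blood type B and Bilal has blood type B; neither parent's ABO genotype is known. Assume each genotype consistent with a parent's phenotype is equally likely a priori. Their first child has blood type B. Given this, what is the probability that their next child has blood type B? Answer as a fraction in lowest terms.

19/20

Possible genotypes: Wren ∈ {I^B I^B, I^B i}; Bilal ∈ {I^B I^B, I^B i}.
Weight each parental genotype pair by prior × P(type-B child):
  I^B I^B × I^B I^B: posterior weight 4/15; P(next child type B) = 1.
  I^B I^B × I^B i: posterior weight 4/15; P(next child type B) = 1.
  I^B i × I^B I^B: posterior weight 4/15; P(next child type B) = 1.
  I^B i × I^B i: posterior weight 1/5; P(next child type B) = 3/4.
Weighted sum = 19/20.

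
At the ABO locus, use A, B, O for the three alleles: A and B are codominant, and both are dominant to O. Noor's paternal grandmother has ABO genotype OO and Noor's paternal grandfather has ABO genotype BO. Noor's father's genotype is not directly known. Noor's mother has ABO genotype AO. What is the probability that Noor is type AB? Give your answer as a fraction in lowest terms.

Noor's father's ABO genotype from OO × BO: 1/2 BO, 1/2 OO.
Crossing each possibility with the mother AO and summing P(type AB): 1/2·1/4 + 1/2·0 = 1/8.

1/8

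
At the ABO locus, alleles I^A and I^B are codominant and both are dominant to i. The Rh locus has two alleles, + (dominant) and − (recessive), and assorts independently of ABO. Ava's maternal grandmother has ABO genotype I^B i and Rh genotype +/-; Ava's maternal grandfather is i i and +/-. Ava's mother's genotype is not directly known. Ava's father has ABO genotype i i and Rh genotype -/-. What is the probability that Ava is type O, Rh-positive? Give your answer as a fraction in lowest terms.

3/8

Ava's mother's ABO genotype from I^B i × i i: 1/2 I^B i, 1/2 i i.
Crossing each possibility with the father i i and summing P(type O): 1/2·1/2 + 1/2·1 = 3/4.
Similarly for Rh via the mother's Rh distribution: P(Rh+) = 1/2.
Independent loci: 3/4 × 1/2 = 3/8.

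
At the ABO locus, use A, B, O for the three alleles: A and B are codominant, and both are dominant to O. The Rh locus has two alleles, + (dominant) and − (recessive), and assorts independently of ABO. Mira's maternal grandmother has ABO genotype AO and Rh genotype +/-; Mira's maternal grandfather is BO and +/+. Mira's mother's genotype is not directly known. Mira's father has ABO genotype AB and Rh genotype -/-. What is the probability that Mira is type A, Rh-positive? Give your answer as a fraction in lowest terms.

Mira's mother's ABO genotype from AO × BO: 1/4 AB, 1/4 AO, 1/4 BO, 1/4 OO.
Crossing each possibility with the father AB and summing P(type A): 1/4·1/4 + 1/4·1/2 + 1/4·1/4 + 1/4·1/2 = 3/8.
Similarly for Rh via the mother's Rh distribution: P(Rh+) = 3/4.
Independent loci: 3/8 × 3/4 = 9/32.

9/32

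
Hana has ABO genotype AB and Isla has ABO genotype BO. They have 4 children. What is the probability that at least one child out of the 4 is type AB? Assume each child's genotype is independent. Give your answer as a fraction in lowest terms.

ABO cross AB × BO → 1/4 A, 1/2 B, 1/4 AB.
So P(type AB) = 1/4 per child.
P(none) = (3/4)^4 = 81/256; P(at least one) = 1 − 81/256 = 175/256.

175/256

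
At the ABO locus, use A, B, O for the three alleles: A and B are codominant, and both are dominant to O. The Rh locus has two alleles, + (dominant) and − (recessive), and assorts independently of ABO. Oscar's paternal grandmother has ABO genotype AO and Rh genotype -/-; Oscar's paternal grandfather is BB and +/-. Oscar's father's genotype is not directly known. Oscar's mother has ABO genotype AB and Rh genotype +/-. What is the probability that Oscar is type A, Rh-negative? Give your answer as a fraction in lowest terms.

Oscar's father's ABO genotype from AO × BB: 1/2 AB, 1/2 BO.
Crossing each possibility with the mother AB and summing P(type A): 1/2·1/4 + 1/2·1/4 = 1/4.
Similarly for Rh via the father's Rh distribution: P(Rh-) = 3/8.
Independent loci: 1/4 × 3/8 = 3/32.

3/32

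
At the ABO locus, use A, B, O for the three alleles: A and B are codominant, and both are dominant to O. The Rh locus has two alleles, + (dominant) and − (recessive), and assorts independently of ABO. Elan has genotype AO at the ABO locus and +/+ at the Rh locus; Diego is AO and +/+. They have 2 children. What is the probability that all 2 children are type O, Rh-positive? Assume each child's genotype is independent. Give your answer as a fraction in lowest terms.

1/16

ABO cross AO × AO → 1/4 O, 3/4 A.
Rh cross +/+ × +/+ → 1 Rh+; so P(type O, Rh-positive) = 1/4 × 1 = 1/4 per child.
All 2 independent: (1/4)^2 = 1/16.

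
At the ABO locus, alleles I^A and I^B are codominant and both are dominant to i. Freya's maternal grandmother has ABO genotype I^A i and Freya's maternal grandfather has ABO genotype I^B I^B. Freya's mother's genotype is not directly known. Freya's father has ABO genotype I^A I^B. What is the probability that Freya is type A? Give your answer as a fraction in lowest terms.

1/4

Freya's mother's ABO genotype from I^A i × I^B I^B: 1/2 I^A I^B, 1/2 I^B i.
Crossing each possibility with the father I^A I^B and summing P(type A): 1/2·1/4 + 1/2·1/4 = 1/4.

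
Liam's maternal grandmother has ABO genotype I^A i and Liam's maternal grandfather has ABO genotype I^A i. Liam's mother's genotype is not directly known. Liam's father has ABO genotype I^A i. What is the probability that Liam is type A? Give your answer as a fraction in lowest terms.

Liam's mother's ABO genotype from I^A i × I^A i: 1/4 I^A I^A, 1/2 I^A i, 1/4 i i.
Crossing each possibility with the father I^A i and summing P(type A): 1/4·1 + 1/2·3/4 + 1/4·1/2 = 3/4.

3/4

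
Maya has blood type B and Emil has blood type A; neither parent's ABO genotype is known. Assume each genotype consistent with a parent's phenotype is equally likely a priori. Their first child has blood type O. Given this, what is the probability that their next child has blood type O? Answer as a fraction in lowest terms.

1/4

Possible genotypes: Maya ∈ {I^B I^B, I^B i}; Emil ∈ {I^A I^A, I^A i}.
Weight each parental genotype pair by prior × P(type-O child):
  I^B i × I^A i: posterior weight 1; P(next child type O) = 1/4.
Weighted sum = 1/4.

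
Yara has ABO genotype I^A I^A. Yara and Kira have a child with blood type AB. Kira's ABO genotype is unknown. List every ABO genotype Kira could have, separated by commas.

I^A I^B, I^B I^B, I^B i

For each candidate genotype of Kira, check whether crossing it with I^A I^A can produce every observed child phenotype.
  I^A I^A → possible child types {A} ✗
  I^A I^B → possible child types {A, AB} ✓
  I^A i → possible child types {A} ✗
  I^B I^B → possible child types {AB} ✓
  I^B i → possible child types {A, AB} ✓
  i i → possible child types {A} ✗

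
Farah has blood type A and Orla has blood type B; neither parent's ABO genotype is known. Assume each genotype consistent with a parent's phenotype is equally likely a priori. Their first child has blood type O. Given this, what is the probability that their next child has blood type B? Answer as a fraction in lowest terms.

Possible genotypes: Farah ∈ {AA, AO}; Orla ∈ {BB, BO}.
Weight each parental genotype pair by prior × P(type-O child):
  AO × BO: posterior weight 1; P(next child type B) = 1/4.
Weighted sum = 1/4.

1/4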